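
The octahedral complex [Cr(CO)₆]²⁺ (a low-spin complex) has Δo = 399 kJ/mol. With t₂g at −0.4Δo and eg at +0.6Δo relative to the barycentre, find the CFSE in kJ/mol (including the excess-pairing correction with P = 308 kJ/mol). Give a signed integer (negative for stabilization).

CO is neutral, so the +2 overall charge sits on Cr: oxidation state +2.
Group 6 minus oxidation state +2 gives a d⁴ configuration for Cr²⁺.
Electron filling gives t₂g⁴ eg⁰.
Orbital CFSE = 4(-0.4) + 0(0.6) = -1.6Δo = -1.6 × 399 = -638 kJ/mol.
Relative to high-spin t₂g³ eg¹ (0 paired), the low-spin configuration has 1 additional pair, contributing +1 × 308 = +308 kJ/mol.
Net CFSE = -638 + 308 = -330 kJ/mol.

-330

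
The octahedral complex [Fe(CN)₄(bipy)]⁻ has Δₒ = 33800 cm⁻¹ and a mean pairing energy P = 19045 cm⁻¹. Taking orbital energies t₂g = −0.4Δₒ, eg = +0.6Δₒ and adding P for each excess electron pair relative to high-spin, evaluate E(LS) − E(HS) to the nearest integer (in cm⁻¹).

-29510

Ligand charges: 4×(-1) from CN⁻ and 1×(+0) from bipy sum to -4; with overall charge -1, Fe is +3.
Fe is in group 8, so Fe³⁺ is d⁵ (8 − 3 = 5).
High-spin d⁵ fills as t₂g³ eg² with CFSE 3(−0.4) + 2(+0.6) = 0.0Δₒ = 0 cm⁻¹.
Low-spin t₂g⁵ eg⁰ gives -2.0Δₒ = -67600 cm⁻¹, but forming 2 extra pairs costs 2P = 38090 cm⁻¹, so E(LS) = -67600 + 38090 = -29510 cm⁻¹.
Thus E(LS) − E(HS) = -29510 cm⁻¹.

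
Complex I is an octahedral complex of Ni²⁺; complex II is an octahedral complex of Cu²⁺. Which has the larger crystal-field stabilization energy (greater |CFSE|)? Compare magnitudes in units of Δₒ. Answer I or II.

I

I: Group 10 minus oxidation state +2 gives a d⁸ configuration for Ni²⁺; For octahedral d⁸ the high- and low-spin configurations coincide; t₂g⁶ eg², CFSE = -1.2Δₒ.
II: Cu sits in group 11; removing 2 electrons leaves Cu²⁺ with 11 − 2 = 9 d electrons; For octahedral d⁹ the high- and low-spin configurations coincide; t₂g⁶ eg³, CFSE = -0.6Δₒ.
So I has the larger |CFSE|.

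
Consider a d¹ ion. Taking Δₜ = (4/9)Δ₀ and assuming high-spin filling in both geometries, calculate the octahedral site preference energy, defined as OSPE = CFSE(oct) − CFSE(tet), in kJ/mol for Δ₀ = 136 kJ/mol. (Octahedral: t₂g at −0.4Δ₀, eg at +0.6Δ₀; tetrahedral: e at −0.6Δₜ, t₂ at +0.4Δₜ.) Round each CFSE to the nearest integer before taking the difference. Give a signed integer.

-18

Octahedral high-spin t₂g¹ eg⁰: CFSE = -0.4 × 136 = -54 kJ/mol.
Tetrahedral: e¹ t₂⁰, CFSE = 1(−0.6) + 0(+0.4) = -0.6Δₜ = -0.6 × (4/9) × 136 = -36 kJ/mol.
OSPE = -54 − (-36) = -18 kJ/mol.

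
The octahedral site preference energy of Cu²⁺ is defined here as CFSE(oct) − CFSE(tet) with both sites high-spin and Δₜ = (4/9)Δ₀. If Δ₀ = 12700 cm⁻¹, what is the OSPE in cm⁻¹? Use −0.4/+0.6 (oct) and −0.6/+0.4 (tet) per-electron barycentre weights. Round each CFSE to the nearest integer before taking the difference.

Cu sits in group 11; removing 2 electrons leaves Cu²⁺ with 11 − 2 = 9 d electrons.
Octahedral (high-spin): t₂g⁶ eg³, CFSE = 6(−0.4) + 3(+0.6) = -0.6Δ₀ = -0.6 × 12700 = -7620 cm⁻¹.
Tetrahedral e⁴ t₂⁵ gives -0.4Δₜ = -0.4 × (4/9) × 12700 = -2258 cm⁻¹.
OSPE = CFSE(oct) − CFSE(tet) = -7620 − (-2258) = -5362 cm⁻¹.

-5362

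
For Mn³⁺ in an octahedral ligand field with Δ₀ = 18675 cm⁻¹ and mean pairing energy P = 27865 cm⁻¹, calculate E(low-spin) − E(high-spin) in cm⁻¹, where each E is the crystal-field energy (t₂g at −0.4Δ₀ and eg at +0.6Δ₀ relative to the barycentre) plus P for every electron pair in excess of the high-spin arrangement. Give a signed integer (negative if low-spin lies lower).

Mn is in group 7, so Mn³⁺ is d⁴ (7 − 3 = 4).
In the high-spin limit (t₂g³ eg¹) the orbital term is -0.6Δ₀ = -11205 cm⁻¹, with no excess pairing.
Low-spin t₂g⁴ eg⁰ gives -1.6Δ₀ = -29880 cm⁻¹, but forming 1 extra pair costs 1P = 27865 cm⁻¹, so E(LS) = -29880 + 27865 = -2015 cm⁻¹.
Thus E(LS) − E(HS) = 9190 cm⁻¹.

9190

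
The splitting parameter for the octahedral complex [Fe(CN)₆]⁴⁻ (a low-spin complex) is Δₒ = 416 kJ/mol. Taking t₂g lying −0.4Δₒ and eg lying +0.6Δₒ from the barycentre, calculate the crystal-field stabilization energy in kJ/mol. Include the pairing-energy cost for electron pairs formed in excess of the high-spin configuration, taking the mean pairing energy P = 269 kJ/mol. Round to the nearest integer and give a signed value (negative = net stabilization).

Each CN⁻ contributes -1; 6 × (-1) = -6. With overall charge -4, Fe is in the +2 oxidation state.
Fe sits in group 8; removing 2 electrons leaves Fe²⁺ with 8 − 2 = 6 d electrons.
Configuration: t₂g⁶ eg⁰.
CFSE(orbital) = 6×(-0.4Δₒ) + 0×(0.6Δₒ) = -2.4Δₒ; with Δₒ = 416 kJ/mol that is -998 kJ/mol.
Relative to high-spin t₂g⁴ eg² (1 paired), the low-spin configuration has 2 additional pairs, contributing +2 × 269 = +538 kJ/mol.
Overall CFSE = -998 + 538 = -460 kJ/mol.

-460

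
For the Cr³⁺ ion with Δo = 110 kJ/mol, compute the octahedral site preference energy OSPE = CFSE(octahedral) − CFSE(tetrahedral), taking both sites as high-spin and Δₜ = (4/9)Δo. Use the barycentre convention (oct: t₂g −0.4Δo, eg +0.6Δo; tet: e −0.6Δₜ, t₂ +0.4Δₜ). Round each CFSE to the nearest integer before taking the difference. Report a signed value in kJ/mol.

Cr sits in group 6; removing 3 electrons leaves Cr³⁺ with 6 − 3 = 3 d electrons.
Octahedral high-spin t2g^3 e_g^0: CFSE = -1.2 × 110 = -132 kJ/mol.
Tetrahedral e^2 t2^1 gives -0.8Δₜ = -0.8 × (4/9) × 110 = -39 kJ/mol.
Subtracting, OSPE = -132 − (-39) = -93 kJ/mol.

-93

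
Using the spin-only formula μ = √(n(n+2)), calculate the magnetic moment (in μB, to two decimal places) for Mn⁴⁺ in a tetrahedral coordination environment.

Mn sits in group 7; removing 4 electrons leaves Mn⁴⁺ with 7 − 4 = 3 d electrons.
With tetrahedral geometry the complex is necessarily high-spin.
Configuration: e² t₂¹ → 3 unpaired electrons.
μ(spin-only) = √[3(3+2)] = √15 ≈ 3.87 μB.

3.87 μB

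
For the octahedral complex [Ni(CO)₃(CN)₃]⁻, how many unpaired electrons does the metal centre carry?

2

Ligand charges: 3×(+0) from CO and 3×(-1) from CN⁻ sum to -3; with overall charge -1, Ni is +2.
Group 10 minus oxidation state +2 gives a d⁸ configuration for Ni²⁺.
Configuration: t₂g⁶ eg², giving 2 unpaired electrons.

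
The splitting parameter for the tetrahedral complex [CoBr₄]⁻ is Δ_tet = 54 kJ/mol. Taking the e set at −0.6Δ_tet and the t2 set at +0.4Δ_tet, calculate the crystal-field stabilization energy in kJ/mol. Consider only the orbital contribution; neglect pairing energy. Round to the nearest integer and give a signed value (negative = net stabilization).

-32

Each Br⁻ contributes -1; 4 × (-1) = -4. With overall charge -1, Co is in the +3 oxidation state.
Group 9 minus oxidation state +3 gives a d⁶ configuration for Co³⁺.
Tetrahedral splitting is small, so the complex is high-spin.
Electron filling gives e^3 t2^3.
The orbital stabilization is -0.6Δ_tet = -0.6 × 54 = -32 kJ/mol.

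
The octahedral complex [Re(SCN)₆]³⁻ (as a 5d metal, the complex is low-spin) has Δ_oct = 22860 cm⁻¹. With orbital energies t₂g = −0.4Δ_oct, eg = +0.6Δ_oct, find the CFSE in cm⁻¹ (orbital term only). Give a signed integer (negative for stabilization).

Each SCN⁻ contributes -1; 6 × (-1) = -6. With overall charge -3, Re is in the +3 oxidation state.
Re sits in group 7; removing 3 electrons leaves Re³⁺ with 7 − 3 = 4 d electrons.
Configuration: t₂g⁴ eg⁰.
Orbital CFSE = 4(-0.4) + 0(0.6) = -1.6Δ_oct = -1.6 × 22860 = -36576 cm⁻¹.

-36576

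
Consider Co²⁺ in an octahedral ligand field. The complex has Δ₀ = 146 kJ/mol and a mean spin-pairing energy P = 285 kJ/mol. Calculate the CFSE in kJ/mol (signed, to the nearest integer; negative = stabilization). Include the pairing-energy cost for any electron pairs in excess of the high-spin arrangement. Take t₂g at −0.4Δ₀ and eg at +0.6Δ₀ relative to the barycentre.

-117

Co sits in group 9; removing 2 electrons leaves Co²⁺ with 9 − 2 = 7 d electrons.
Here Δ₀ < P (146 < 285), so the high-spin state is favoured.
Filling d⁷ accordingly: t₂g⁵ eg².
Orbital CFSE = -0.8Δ₀ = -0.8 × 146 = -117 kJ/mol.
High-spin has no excess pairs, so no pairing correction applies.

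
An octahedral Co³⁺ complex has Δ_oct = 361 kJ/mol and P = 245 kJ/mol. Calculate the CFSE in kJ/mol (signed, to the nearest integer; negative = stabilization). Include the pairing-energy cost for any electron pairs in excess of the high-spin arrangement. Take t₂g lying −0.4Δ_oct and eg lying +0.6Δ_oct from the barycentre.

Co sits in group 9; removing 3 electrons leaves Co³⁺ with 9 − 3 = 6 d electrons.
Since Δ_oct = 361 kJ/mol > P = 245 kJ/mol, the complex adopts the low-spin configuration.
Filling d⁶ accordingly: t₂g⁶ eg⁰.
Orbital CFSE = -2.4Δ_oct = -2.4 × 361 = -866 kJ/mol.
Excess pairs vs high-spin: 3 − 1 = 2; pairing cost = +490 kJ/mol.
Net CFSE = -866 + 490 = -376 kJ/mol.

-376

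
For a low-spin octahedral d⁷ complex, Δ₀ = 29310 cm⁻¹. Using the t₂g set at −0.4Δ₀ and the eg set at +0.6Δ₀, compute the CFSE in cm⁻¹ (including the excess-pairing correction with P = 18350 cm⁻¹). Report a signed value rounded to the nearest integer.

-34408

The d⁷ electrons fill as t₂g⁶ eg¹.
The orbital stabilization is -1.8Δ₀ = -1.8 × 29310 = -52758 cm⁻¹.
High-spin d⁷ would be t₂g⁵ eg² with 2 pairs; low-spin has 3, so 1 excess pair costs +1P = +18350 cm⁻¹.
Net CFSE = -52758 + 18350 = -34408 cm⁻¹.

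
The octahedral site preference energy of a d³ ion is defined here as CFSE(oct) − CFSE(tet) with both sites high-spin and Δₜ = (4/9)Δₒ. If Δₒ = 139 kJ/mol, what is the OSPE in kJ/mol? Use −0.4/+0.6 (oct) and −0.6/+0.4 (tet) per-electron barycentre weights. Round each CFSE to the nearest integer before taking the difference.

In an octahedral site d³ (HS) is t2g^3 e_g^0, giving CFSE(oct) = -1.2Δₒ = -167 kJ/mol.
Tetrahedral e^2 t2^1 gives -0.8Δₜ = -0.8 × (4/9) × 139 = -49 kJ/mol.
Subtracting, OSPE = -167 − (-49) = -118 kJ/mol.

-118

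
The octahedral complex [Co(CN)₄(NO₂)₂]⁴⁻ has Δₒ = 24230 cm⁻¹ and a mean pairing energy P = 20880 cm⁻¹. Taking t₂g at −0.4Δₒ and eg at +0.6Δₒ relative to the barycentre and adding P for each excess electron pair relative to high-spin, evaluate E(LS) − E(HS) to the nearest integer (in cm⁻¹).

Ligand charges: 4×(-1) from CN⁻ and 2×(-1) from NO₂⁻ sum to -6; with overall charge -4, Co is +2.
Co sits in group 9; removing 2 electrons leaves Co²⁺ with 9 − 2 = 7 d electrons.
High-spin: t₂g⁵ eg², CFSE = -0.8Δₒ = -19384 cm⁻¹.
For low-spin the configuration is t₂g⁶ eg¹: orbital energy -1.8 × 24230 = -43614 cm⁻¹, and 1 additional pair relative to high-spin adds 20880 cm⁻¹, giving -22734 cm⁻¹.
Thus E(LS) − E(HS) = -3350 cm⁻¹.

-3350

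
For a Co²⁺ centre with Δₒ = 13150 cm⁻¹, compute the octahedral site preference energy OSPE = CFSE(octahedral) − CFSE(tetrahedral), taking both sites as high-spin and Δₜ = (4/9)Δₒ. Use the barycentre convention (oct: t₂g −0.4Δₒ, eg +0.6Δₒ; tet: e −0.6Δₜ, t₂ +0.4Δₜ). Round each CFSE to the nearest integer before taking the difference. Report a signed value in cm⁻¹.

-3507

Co is in group 9, so Co²⁺ is d⁷ (9 − 2 = 7).
In an octahedral site d⁷ (HS) is t2g^5 e_g^2, giving CFSE(oct) = -0.8Δₒ = -10520 cm⁻¹.
In a tetrahedral site the filling is e^4 t2^3: CFSE(tet) = -1.2Δₜ = -1.2 × (4/9)(13150) = -7013 cm⁻¹.
OSPE = CFSE(oct) − CFSE(tet) = -10520 − (-7013) = -3507 cm⁻¹.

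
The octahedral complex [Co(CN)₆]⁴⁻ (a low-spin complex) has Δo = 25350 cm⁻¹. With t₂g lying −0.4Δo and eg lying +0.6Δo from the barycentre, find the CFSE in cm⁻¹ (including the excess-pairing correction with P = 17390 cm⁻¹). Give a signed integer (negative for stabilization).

-28240

Each CN⁻ contributes -1; 6 × (-1) = -6. With overall charge -4, Co is in the +2 oxidation state.
Co sits in group 9; removing 2 electrons leaves Co²⁺ with 9 − 2 = 7 d electrons.
Electron filling gives t₂g⁶ eg¹.
Orbital CFSE = 6(-0.4) + 1(0.6) = -1.8Δo = -1.8 × 25350 = -45630 cm⁻¹.
Relative to high-spin t₂g⁵ eg² (2 paired), the low-spin configuration has 1 additional pair, contributing +1 × 17390 = +17390 cm⁻¹.
Net CFSE = -45630 + 17390 = -28240 cm⁻¹.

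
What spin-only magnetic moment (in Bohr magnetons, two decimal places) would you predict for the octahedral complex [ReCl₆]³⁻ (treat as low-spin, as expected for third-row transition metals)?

2.83 Bohr magnetons

Each Cl⁻ contributes -1; 6 × (-1) = -6. With overall charge -3, Re is in the +3 oxidation state.
Re³⁺: group 7, so d-count = 7 − 3 = 4.
Configuration: t₂g⁴ eg⁰ → 2 unpaired electrons.
μ(spin-only) = √[2(2+2)] = √8 ≈ 2.83 Bohr magnetons.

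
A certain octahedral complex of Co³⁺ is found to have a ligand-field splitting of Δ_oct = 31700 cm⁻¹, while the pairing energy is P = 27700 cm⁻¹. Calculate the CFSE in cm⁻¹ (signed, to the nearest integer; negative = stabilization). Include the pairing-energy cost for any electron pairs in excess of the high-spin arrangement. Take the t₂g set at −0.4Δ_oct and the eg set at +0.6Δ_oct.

Co sits in group 9; removing 3 electrons leaves Co³⁺ with 9 − 3 = 6 d electrons.
Δ_oct > P, so pairing is preferred: the ground state is low-spin.
Configuration: t₂g⁶ eg⁰.
Orbital CFSE = -2.4Δ_oct = -2.4 × 31700 = -76080 cm⁻¹.
Excess pairs vs high-spin: 3 − 1 = 2; pairing cost = +55400 cm⁻¹.
Net CFSE = -76080 + 55400 = -20680 cm⁻¹.

-20680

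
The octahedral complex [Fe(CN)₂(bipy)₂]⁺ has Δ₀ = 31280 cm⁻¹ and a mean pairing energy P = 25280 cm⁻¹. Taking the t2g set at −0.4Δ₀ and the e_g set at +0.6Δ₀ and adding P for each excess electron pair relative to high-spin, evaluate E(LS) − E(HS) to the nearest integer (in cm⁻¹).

Ligand charges: 2×(-1) from CN⁻ and 2×(+0) from bipy sum to -2; with overall charge +1, Fe is +3.
Fe sits in group 8; removing 3 electrons leaves Fe³⁺ with 8 − 3 = 5 d electrons.
High-spin d⁵ fills as t2g^3 e_g^2 with CFSE 3(−0.4) + 2(+0.6) = 0.0Δ₀ = 0 cm⁻¹.
Low-spin t2g^5 e_g^0 gives -2.0Δ₀ = -62560 cm⁻¹, but forming 2 extra pairs costs 2P = 50560 cm⁻¹, so E(LS) = -62560 + 50560 = -12000 cm⁻¹.
E(LS) − E(HS) = -12000 − (0) = -12000 cm⁻¹.

-12000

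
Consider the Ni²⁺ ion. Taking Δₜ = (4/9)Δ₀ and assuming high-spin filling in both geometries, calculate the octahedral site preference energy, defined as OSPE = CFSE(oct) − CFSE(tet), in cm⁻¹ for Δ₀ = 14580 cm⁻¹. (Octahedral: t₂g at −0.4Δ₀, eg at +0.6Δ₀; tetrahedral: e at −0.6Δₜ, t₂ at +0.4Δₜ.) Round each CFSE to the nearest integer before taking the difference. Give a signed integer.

Ni²⁺: group 10, so d-count = 10 − 2 = 8.
Octahedral high-spin t₂g⁶ eg²: CFSE = -1.2 × 14580 = -17496 cm⁻¹.
Tetrahedral: e⁴ t₂⁴, CFSE = 4(−0.6) + 4(+0.4) = -0.8Δₜ = -0.8 × (4/9) × 14580 = -5184 cm⁻¹.
Subtracting, OSPE = -17496 − (-5184) = -12312 cm⁻¹.

-12312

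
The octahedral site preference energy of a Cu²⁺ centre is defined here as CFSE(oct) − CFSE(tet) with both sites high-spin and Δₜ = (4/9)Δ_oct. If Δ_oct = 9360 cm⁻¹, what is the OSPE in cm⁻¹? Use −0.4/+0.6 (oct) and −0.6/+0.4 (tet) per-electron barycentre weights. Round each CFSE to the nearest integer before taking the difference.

Group 11 minus oxidation state +2 gives a d⁹ configuration for Cu²⁺.
Octahedral (high-spin): t₂g⁶ eg³, CFSE = 6(−0.4) + 3(+0.6) = -0.6Δ_oct = -0.6 × 9360 = -5616 cm⁻¹.
Tetrahedral e⁴ t₂⁵ gives -0.4Δₜ = -0.4 × (4/9) × 9360 = -1664 cm⁻¹.
OSPE = CFSE(oct) − CFSE(tet) = -5616 − (-1664) = -3952 cm⁻¹.

-3952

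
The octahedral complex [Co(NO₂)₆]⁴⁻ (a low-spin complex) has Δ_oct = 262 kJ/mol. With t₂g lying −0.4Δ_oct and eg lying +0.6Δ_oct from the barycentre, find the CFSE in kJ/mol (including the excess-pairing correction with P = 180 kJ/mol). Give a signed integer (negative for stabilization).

-292

Each NO₂⁻ contributes -1; 6 × (-1) = -6. With overall charge -4, Co is in the +2 oxidation state.
Co is in group 9, so Co²⁺ is d⁷ (9 − 2 = 7).
Electron filling gives t₂g⁶ eg¹.
Orbital CFSE = 6(-0.4) + 1(0.6) = -1.8Δ_oct = -1.8 × 262 = -472 kJ/mol.
Relative to high-spin t₂g⁵ eg² (2 paired), the low-spin configuration has 1 additional pair, contributing +1 × 180 = +180 kJ/mol.
Combining: -472 + 180 = -292 kJ/mol.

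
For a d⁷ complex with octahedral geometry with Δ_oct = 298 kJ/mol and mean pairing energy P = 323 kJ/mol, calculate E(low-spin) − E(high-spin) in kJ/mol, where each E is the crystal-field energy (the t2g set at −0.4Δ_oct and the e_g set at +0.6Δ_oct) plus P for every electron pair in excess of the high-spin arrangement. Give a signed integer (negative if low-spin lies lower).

In the high-spin limit (t2g^5 e_g^2) the orbital term is -0.8Δ_oct = -238 kJ/mol, with no excess pairing.
Low-spin: t2g^6 e_g^1, orbital CFSE = -1.8Δ_oct = -536 kJ/mol; plus 1 excess pair × P = +323 kJ/mol; total -213 kJ/mol.
The difference is -213 − (-238) = 25 kJ/mol, so high-spin lies lower.

25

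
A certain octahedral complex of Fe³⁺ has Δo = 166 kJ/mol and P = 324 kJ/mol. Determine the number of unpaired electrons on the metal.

Fe sits in group 8; removing 3 electrons leaves Fe³⁺ with 8 − 3 = 5 d electrons.
With Δo < P the complex is high-spin.
That gives t₂g³ eg².
Unpaired electrons: 5.

5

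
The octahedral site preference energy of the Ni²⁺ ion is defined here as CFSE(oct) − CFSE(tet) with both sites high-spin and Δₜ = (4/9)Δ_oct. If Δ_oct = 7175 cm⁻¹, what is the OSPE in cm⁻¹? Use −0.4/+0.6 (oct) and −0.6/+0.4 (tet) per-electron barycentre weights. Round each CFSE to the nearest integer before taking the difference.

-6059

Ni sits in group 10; removing 2 electrons leaves Ni²⁺ with 10 − 2 = 8 d electrons.
In an octahedral site d⁸ (HS) is t2g^6 e_g^2, giving CFSE(oct) = -1.2Δ_oct = -8610 cm⁻¹.
In a tetrahedral site the filling is e^4 t2^4: CFSE(tet) = -0.8Δₜ = -0.8 × (4/9)(7175) = -2551 cm⁻¹.
Subtracting, OSPE = -8610 − (-2551) = -6059 cm⁻¹.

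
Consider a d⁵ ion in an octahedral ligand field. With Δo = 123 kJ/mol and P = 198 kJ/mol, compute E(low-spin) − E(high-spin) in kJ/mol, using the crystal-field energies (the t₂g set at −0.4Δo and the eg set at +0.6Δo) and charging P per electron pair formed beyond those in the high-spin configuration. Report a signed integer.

150

In the high-spin limit (t₂g³ eg²) the orbital term is 0.0Δo = 0 kJ/mol, with no excess pairing.
Low-spin t₂g⁵ eg⁰ gives -2.0Δo = -246 kJ/mol, but forming 2 extra pairs costs 2P = 396 kJ/mol, so E(LS) = -246 + 396 = 150 kJ/mol.
The difference is 150 − (0) = 150 kJ/mol, so high-spin lies lower.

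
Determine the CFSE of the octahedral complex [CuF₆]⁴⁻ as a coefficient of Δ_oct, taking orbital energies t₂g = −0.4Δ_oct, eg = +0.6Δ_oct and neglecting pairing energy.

-0.6 Δ_oct

Each F⁻ contributes -1; 6 × (-1) = -6. With overall charge -4, Cu is in the +2 oxidation state.
Cu²⁺: group 11, so d-count = 11 − 2 = 9.
Configuration: t₂g⁶ eg³.
CFSE = 6(-0.4Δ_oct) + 3(0.6Δ_oct) = -2.4Δ_oct + 1.8Δ_oct = -0.6Δ_oct.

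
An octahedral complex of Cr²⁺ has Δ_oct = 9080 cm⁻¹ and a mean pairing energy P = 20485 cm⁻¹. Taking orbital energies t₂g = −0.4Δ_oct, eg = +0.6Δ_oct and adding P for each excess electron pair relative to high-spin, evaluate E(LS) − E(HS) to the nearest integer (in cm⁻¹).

11405

Cr is in group 6, so Cr²⁺ is d⁴ (6 − 2 = 4).
High-spin d⁴ fills as t₂g³ eg¹ with CFSE 3(−0.4) + 1(+0.6) = -0.6Δ_oct = -5448 cm⁻¹.
Low-spin t₂g⁴ eg⁰ gives -1.6Δ_oct = -14528 cm⁻¹, but forming 1 extra pair costs 1P = 20485 cm⁻¹, so E(LS) = -14528 + 20485 = 5957 cm⁻¹.
Thus E(LS) − E(HS) = 11405 cm⁻¹.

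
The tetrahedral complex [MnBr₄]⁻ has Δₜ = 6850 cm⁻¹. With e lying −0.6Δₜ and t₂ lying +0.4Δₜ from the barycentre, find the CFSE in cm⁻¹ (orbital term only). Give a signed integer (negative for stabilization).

Each Br⁻ contributes -1; 4 × (-1) = -4. With overall charge -1, Mn is in the +3 oxidation state.
Mn is in group 7, so Mn³⁺ is d⁴ (7 − 3 = 4).
Tetrahedral splitting is small, so the complex is high-spin.
Configuration: e² t₂².
CFSE(orbital) = 2×(-0.6Δₜ) + 2×(0.4Δₜ) = -0.4Δₜ; with Δₜ = 6850 cm⁻¹ that is -2740 cm⁻¹.

-2740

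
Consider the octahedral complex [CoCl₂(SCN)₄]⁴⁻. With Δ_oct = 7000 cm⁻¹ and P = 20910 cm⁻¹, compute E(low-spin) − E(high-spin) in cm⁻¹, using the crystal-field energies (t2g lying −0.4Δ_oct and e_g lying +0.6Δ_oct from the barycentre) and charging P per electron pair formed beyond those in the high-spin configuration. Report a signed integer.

Ligand charges: 2×(-1) from Cl⁻ and 4×(-1) from SCN⁻ sum to -6; with overall charge -4, Co is +2.
Co is in group 9, so Co²⁺ is d⁷ (9 − 2 = 7).
In the high-spin limit (t2g^5 e_g^2) the orbital term is -0.8Δ_oct = -5600 cm⁻¹, with no excess pairing.
Low-spin t2g^6 e_g^1 gives -1.8Δ_oct = -12600 cm⁻¹, but forming 1 extra pair costs 1P = 20910 cm⁻¹, so E(LS) = -12600 + 20910 = 8310 cm⁻¹.
Thus E(LS) − E(HS) = 13910 cm⁻¹.

13910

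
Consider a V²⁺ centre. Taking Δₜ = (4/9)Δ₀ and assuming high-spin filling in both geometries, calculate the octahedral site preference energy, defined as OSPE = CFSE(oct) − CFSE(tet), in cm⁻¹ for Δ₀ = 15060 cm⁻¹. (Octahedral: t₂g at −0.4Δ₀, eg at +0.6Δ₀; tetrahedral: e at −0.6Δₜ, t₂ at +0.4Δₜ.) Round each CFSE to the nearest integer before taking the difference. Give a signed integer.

-12717

V sits in group 5; removing 2 electrons leaves V²⁺ with 5 − 2 = 3 d electrons.
In an octahedral site d³ (HS) is t₂g³ eg⁰, giving CFSE(oct) = -1.2Δ₀ = -18072 cm⁻¹.
In a tetrahedral site the filling is e² t₂¹: CFSE(tet) = -0.8Δₜ = -0.8 × (4/9)(15060) = -5355 cm⁻¹.
OSPE = -18072 − (-5355) = -12717 cm⁻¹.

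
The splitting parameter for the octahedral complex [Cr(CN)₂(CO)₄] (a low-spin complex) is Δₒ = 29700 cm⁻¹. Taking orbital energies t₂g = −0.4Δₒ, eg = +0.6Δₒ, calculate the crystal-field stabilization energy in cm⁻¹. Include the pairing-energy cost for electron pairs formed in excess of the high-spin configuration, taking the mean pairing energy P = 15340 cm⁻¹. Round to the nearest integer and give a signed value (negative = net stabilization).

-32180

Ligand charges: 2×(-1) from CN⁻ and 4×(+0) from CO sum to -2; with overall charge +0, Cr is +2.
Cr is in group 6, so Cr²⁺ is d⁴ (6 − 2 = 4).
Configuration: t₂g⁴ eg⁰.
CFSE(orbital) = 4×(-0.4Δₒ) + 0×(0.6Δₒ) = -1.6Δₒ; with Δₒ = 29700 cm⁻¹ that is -47520 cm⁻¹.
High-spin d⁴ would be t₂g³ eg¹ with 0 pairs; low-spin has 1, so 1 excess pair costs +1P = +15340 cm⁻¹.
Net CFSE = -47520 + 15340 = -32180 cm⁻¹.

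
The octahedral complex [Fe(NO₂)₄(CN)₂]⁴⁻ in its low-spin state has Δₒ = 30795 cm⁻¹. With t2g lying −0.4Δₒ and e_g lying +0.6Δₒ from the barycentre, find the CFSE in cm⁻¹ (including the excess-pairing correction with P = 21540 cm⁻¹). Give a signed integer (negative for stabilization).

Ligand charges: 4×(-1) from NO₂⁻ and 2×(-1) from CN⁻ sum to -6; with overall charge -4, Fe is +2.
Group 8 minus oxidation state +2 gives a d⁶ configuration for Fe²⁺.
Electron filling gives t2g^6 e_g^0.
CFSE(orbital) = 6×(-0.4Δₒ) + 0×(0.6Δₒ) = -2.4Δₒ; with Δₒ = 30795 cm⁻¹ that is -73908 cm⁻¹.
Relative to high-spin t2g^4 e_g^2 (1 paired), the low-spin configuration has 2 additional pairs, contributing +2 × 21540 = +43080 cm⁻¹.
Overall CFSE = -73908 + 43080 = -30828 cm⁻¹.

-30828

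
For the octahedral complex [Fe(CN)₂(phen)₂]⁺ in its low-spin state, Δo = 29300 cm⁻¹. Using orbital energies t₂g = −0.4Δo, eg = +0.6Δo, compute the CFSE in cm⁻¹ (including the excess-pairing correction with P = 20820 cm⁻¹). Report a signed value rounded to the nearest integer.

Ligand charges: 2×(-1) from CN⁻ and 2×(+0) from phen sum to -2; with overall charge +1, Fe is +3.
Fe sits in group 8; removing 3 electrons leaves Fe³⁺ with 8 − 3 = 5 d electrons.
The d⁵ electrons fill as t₂g⁵ eg⁰.
CFSE(orbital) = 5×(-0.4Δo) + 0×(0.6Δo) = -2.0Δo; with Δo = 29300 cm⁻¹ that is -58600 cm⁻¹.
Relative to high-spin t₂g³ eg² (0 paired), the low-spin configuration has 2 additional pairs, contributing +2 × 20820 = +41640 cm⁻¹.
Net CFSE = -58600 + 41640 = -16960 cm⁻¹.

-16960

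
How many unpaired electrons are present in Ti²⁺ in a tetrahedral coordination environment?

2

Ti sits in group 4; removing 2 electrons leaves Ti²⁺ with 4 − 2 = 2 d electrons.
Tetrahedral fields are weak (Δₜ ≈ 4/9 Δₒ), so electrons fill high-spin.
Configuration: e^2 t2^0, giving 2 unpaired electrons.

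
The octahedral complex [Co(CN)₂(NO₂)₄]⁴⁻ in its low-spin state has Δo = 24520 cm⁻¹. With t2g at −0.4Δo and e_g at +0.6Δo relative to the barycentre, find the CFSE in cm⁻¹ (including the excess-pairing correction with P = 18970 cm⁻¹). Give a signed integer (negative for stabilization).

-25166

Ligand charges: 2×(-1) from CN⁻ and 4×(-1) from NO₂⁻ sum to -6; with overall charge -4, Co is +2.
Co is in group 9, so Co²⁺ is d⁷ (9 − 2 = 7).
Electron filling gives t2g^6 e_g^1.
The orbital stabilization is -1.8Δo = -1.8 × 24520 = -44136 cm⁻¹.
High-spin d⁷ would be t2g^5 e_g^2 with 2 pairs; low-spin has 3, so 1 excess pair costs +1P = +18970 cm⁻¹.
Overall CFSE = -44136 + 18970 = -25166 cm⁻¹.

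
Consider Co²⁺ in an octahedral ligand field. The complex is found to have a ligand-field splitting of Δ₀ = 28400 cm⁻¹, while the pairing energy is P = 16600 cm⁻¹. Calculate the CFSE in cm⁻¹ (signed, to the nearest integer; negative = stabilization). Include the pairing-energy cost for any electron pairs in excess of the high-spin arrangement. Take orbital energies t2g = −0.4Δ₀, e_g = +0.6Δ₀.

-34520

Co is in group 9, so Co²⁺ is d⁷ (9 − 2 = 7).
Since Δ₀ = 28400 cm⁻¹ > P = 16600 cm⁻¹, the complex adopts the low-spin configuration.
That gives t2g^6 e_g^1.
Orbital CFSE = -1.8Δ₀ = -1.8 × 28400 = -51120 cm⁻¹.
Excess pairs vs high-spin: 3 − 2 = 1; pairing cost = +16600 cm⁻¹.
Net CFSE = -51120 + 16600 = -34520 cm⁻¹.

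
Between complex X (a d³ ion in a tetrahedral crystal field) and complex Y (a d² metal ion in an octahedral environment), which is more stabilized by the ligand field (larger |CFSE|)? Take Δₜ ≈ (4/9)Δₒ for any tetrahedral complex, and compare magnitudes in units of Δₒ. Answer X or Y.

X: With tetrahedral geometry the complex is necessarily high-spin; e² t₂¹, CFSE = -0.8Δₜ ≈ -0.36Δₒ.
Y: t₂g² eg⁰, CFSE = -0.8Δₒ.
So Y has the larger |CFSE|.

Y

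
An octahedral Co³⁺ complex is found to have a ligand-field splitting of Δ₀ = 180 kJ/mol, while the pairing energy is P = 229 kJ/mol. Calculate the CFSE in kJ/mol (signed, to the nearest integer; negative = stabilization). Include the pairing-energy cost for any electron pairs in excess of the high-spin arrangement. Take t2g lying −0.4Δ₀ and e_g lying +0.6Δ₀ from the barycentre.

Co sits in group 9; removing 3 electrons leaves Co³⁺ with 9 − 3 = 6 d electrons.
Here Δ₀ < P (180 < 229), so the high-spin state is favoured.
Configuration: t2g^4 e_g^2.
Orbital CFSE = -0.4Δ₀ = -0.4 × 180 = -72 kJ/mol.
High-spin has no excess pairs, so no pairing correction applies.

-72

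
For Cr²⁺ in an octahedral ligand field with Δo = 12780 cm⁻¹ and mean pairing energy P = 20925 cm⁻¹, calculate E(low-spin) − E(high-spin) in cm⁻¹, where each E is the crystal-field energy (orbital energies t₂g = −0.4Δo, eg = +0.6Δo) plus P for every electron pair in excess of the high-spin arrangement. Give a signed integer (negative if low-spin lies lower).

8145

Group 6 minus oxidation state +2 gives a d⁴ configuration for Cr²⁺.
High-spin d⁴ fills as t₂g³ eg¹ with CFSE 3(−0.4) + 1(+0.6) = -0.6Δo = -7668 cm⁻¹.
Low-spin t₂g⁴ eg⁰ gives -1.6Δo = -20448 cm⁻¹, but forming 1 extra pair costs 1P = 20925 cm⁻¹, so E(LS) = -20448 + 20925 = 477 cm⁻¹.
Thus E(LS) − E(HS) = 8145 cm⁻¹.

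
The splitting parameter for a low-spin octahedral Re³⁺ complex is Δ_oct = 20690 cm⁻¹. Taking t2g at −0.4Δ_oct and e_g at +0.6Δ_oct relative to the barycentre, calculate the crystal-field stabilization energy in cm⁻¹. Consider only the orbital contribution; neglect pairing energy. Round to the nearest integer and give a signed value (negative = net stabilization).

-33104

Group 7 minus oxidation state +3 gives a d⁴ configuration for Re³⁺.
Electron filling gives t2g^4 e_g^0.
CFSE(orbital) = 4×(-0.4Δ_oct) + 0×(0.6Δ_oct) = -1.6Δ_oct; with Δ_oct = 20690 cm⁻¹ that is -33104 cm⁻¹.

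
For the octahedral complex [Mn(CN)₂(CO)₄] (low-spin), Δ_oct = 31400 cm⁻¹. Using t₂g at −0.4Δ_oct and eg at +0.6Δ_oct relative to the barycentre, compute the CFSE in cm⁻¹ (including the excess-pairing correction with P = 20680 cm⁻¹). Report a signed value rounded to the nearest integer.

-21440

Ligand charges: 2×(-1) from CN⁻ and 4×(+0) from CO sum to -2; with overall charge +0, Mn is +2.
Mn²⁺: group 7, so d-count = 7 − 2 = 5.
The d⁵ electrons fill as t₂g⁵ eg⁰.
CFSE(orbital) = 5×(-0.4Δ_oct) + 0×(0.6Δ_oct) = -2.0Δ_oct; with Δ_oct = 31400 cm⁻¹ that is -62800 cm⁻¹.
High-spin d⁵ would be t₂g³ eg² with 0 pairs; low-spin has 2, so 2 excess pairs cost +2P = +41360 cm⁻¹.
Combining: -62800 + 41360 = -21440 cm⁻¹.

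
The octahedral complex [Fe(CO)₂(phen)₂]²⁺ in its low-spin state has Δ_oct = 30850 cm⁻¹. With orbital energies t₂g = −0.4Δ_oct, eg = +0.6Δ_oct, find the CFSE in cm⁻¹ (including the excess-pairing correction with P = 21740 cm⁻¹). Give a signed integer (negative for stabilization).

-30560

Ligand charges: 2×(+0) from CO and 2×(+0) from phen sum to +0; with overall charge +2, Fe is +2.
Group 8 minus oxidation state +2 gives a d⁶ configuration for Fe²⁺.
Electron filling gives t₂g⁶ eg⁰.
CFSE(orbital) = 6×(-0.4Δ_oct) + 0×(0.6Δ_oct) = -2.4Δ_oct; with Δ_oct = 30850 cm⁻¹ that is -74040 cm⁻¹.
High-spin d⁶ would be t₂g⁴ eg² with 1 pair; low-spin has 3, so 2 excess pairs cost +2P = +43480 cm⁻¹.
Combining: -74040 + 43480 = -30560 cm⁻¹.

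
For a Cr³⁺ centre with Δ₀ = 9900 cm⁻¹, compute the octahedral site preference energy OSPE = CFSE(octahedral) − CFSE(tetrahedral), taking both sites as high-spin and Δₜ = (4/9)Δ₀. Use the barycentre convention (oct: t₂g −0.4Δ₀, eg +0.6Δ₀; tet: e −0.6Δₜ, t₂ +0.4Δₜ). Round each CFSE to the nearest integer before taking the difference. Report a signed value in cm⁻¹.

Cr sits in group 6; removing 3 electrons leaves Cr³⁺ with 6 − 3 = 3 d electrons.
Octahedral high-spin t₂g³ eg⁰: CFSE = -1.2 × 9900 = -11880 cm⁻¹.
In a tetrahedral site the filling is e² t₂¹: CFSE(tet) = -0.8Δₜ = -0.8 × (4/9)(9900) = -3520 cm⁻¹.
OSPE = -11880 − (-3520) = -8360 cm⁻¹.

-8360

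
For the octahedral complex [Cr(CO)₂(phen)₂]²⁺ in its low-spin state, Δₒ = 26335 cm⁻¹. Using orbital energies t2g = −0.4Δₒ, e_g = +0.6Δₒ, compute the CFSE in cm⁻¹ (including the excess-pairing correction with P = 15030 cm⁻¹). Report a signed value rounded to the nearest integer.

-27106

Ligand charges: 2×(+0) from CO and 2×(+0) from phen sum to +0; with overall charge +2, Cr is +2.
Cr sits in group 6; removing 2 electrons leaves Cr²⁺ with 6 − 2 = 4 d electrons.
The d⁴ electrons fill as t2g^4 e_g^0.
The orbital stabilization is -1.6Δₒ = -1.6 × 26335 = -42136 cm⁻¹.
High-spin d⁴ would be t2g^3 e_g^1 with 0 pairs; low-spin has 1, so 1 excess pair costs +1P = +15030 cm⁻¹.
Net CFSE = -42136 + 15030 = -27106 cm⁻¹.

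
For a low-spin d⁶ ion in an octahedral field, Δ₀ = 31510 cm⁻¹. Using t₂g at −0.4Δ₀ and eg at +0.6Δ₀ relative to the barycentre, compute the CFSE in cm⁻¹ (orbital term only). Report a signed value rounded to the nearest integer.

The d⁶ electrons fill as t₂g⁶ eg⁰.
The orbital stabilization is -2.4Δ₀ = -2.4 × 31510 = -75624 cm⁻¹.

-75624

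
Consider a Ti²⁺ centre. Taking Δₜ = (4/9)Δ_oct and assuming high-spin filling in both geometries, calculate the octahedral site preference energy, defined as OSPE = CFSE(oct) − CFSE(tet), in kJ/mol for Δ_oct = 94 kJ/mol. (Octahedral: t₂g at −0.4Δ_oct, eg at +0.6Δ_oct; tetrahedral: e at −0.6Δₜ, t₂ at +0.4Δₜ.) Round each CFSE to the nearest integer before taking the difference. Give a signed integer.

Group 4 minus oxidation state +2 gives a d² configuration for Ti²⁺.
In an octahedral site d² (HS) is t2g^2 e_g^0, giving CFSE(oct) = -0.8Δ_oct = -75 kJ/mol.
In a tetrahedral site the filling is e^2 t2^0: CFSE(tet) = -1.2Δₜ = -1.2 × (4/9)(94) = -50 kJ/mol.
OSPE = CFSE(oct) − CFSE(tet) = -75 − (-50) = -25 kJ/mol.

-25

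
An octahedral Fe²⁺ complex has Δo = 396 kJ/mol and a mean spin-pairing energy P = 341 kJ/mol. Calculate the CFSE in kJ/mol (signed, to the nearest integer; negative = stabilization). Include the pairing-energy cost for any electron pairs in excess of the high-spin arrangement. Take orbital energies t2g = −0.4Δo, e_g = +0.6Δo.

-268

Group 8 minus oxidation state +2 gives a d⁶ configuration for Fe²⁺.
Δo > P, so pairing is preferred: the ground state is low-spin.
Filling d⁶ accordingly: t2g^6 e_g^0.
Orbital CFSE = -2.4Δo = -2.4 × 396 = -950 kJ/mol.
Excess pairs vs high-spin: 3 − 1 = 2; pairing cost = +682 kJ/mol.
Net CFSE = -950 + 682 = -268 kJ/mol.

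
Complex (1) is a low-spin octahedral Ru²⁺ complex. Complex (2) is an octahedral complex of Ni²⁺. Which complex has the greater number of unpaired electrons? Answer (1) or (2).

(2)

(1): Ru is in group 8, so Ru²⁺ is d⁶ (8 − 2 = 6); t2g^6 e_g^0 → 0 unpaired.
(2): Ni is in group 10, so Ni²⁺ is d⁸ (10 − 2 = 8); t₂g⁶ eg² → 2 unpaired.
So (2) has more unpaired electrons.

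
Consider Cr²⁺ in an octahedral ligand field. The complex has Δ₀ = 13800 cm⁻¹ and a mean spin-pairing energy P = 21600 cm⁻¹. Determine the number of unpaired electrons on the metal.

Cr is in group 6, so Cr²⁺ is d⁴ (6 − 2 = 4).
Since Δ₀ = 13800 cm⁻¹ < P = 21600 cm⁻¹, the complex adopts the high-spin configuration.
That gives t₂g³ eg¹.
Unpaired electrons: 4.

4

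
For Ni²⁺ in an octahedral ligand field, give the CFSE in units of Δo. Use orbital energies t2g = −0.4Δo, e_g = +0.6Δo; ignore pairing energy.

Ni²⁺: group 10, so d-count = 10 − 2 = 8.
For octahedral d⁸ the high- and low-spin configurations coincide.
Configuration: t2g^6 e_g^2.
CFSE = 6(-0.4Δo) + 2(0.6Δo) = -2.4Δo + 1.2Δo = -1.2Δo.

-1.2 Δo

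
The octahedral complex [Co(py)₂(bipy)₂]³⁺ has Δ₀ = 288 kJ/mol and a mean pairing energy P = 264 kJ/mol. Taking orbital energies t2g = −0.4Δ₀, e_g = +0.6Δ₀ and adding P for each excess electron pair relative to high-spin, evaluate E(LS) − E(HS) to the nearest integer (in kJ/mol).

Ligand charges: 2×(+0) from py and 2×(+0) from bipy sum to +0; with overall charge +3, Co is +3.
Co is in group 9, so Co³⁺ is d⁶ (9 − 3 = 6).
High-spin: t2g^4 e_g^2, CFSE = -0.4Δ₀ = -115 kJ/mol.
For low-spin the configuration is t2g^6 e_g^0: orbital energy -2.4 × 288 = -691 kJ/mol, and 2 additional pairs relative to high-spin add 528 kJ/mol, giving -163 kJ/mol.
Thus E(LS) − E(HS) = -48 kJ/mol.

-48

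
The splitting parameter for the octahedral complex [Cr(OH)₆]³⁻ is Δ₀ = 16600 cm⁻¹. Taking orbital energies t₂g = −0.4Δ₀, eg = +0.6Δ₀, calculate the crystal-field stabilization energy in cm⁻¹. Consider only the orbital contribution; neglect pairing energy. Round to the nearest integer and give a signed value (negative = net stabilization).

Each OH⁻ contributes -1; 6 × (-1) = -6. With overall charge -3, Cr is in the +3 oxidation state.
Cr³⁺: group 6, so d-count = 6 − 3 = 3.
For octahedral d³ the high- and low-spin configurations coincide.
Electron filling gives t₂g³ eg⁰.
CFSE(orbital) = 3×(-0.4Δ₀) + 0×(0.6Δ₀) = -1.2Δ₀; with Δ₀ = 16600 cm⁻¹ that is -19920 cm⁻¹.

-19920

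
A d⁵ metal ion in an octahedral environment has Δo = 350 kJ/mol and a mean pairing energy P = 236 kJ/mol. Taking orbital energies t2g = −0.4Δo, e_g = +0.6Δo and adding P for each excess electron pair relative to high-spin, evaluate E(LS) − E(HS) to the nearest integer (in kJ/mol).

-228

High-spin: t2g^3 e_g^2, CFSE = 0.0Δo = 0 kJ/mol.
Low-spin t2g^5 e_g^0 gives -2.0Δo = -700 kJ/mol, but forming 2 extra pairs costs 2P = 472 kJ/mol, so E(LS) = -700 + 472 = -228 kJ/mol.
Thus E(LS) − E(HS) = -228 kJ/mol.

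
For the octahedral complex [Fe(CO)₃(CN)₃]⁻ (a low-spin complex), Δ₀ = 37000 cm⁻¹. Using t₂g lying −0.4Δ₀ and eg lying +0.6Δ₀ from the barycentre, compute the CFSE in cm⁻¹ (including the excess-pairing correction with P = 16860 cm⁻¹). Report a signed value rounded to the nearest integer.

-55080

Ligand charges: 3×(+0) from CO and 3×(-1) from CN⁻ sum to -3; with overall charge -1, Fe is +2.
Group 8 minus oxidation state +2 gives a d⁶ configuration for Fe²⁺.
Electron filling gives t₂g⁶ eg⁰.
The orbital stabilization is -2.4Δ₀ = -2.4 × 37000 = -88800 cm⁻¹.
Pairing penalty: 3 pairs vs 1 in the high-spin reference → 2 extra × P = 33720 cm⁻¹.
Combining: -88800 + 33720 = -55080 cm⁻¹.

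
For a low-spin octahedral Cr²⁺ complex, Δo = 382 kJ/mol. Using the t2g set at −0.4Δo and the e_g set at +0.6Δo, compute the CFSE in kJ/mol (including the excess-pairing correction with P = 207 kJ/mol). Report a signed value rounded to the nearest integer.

-404

Cr is in group 6, so Cr²⁺ is d⁴ (6 − 2 = 4).
Configuration: t2g^4 e_g^0.
The orbital stabilization is -1.6Δo = -1.6 × 382 = -611 kJ/mol.
Pairing penalty: 1 pair vs 0 in the high-spin reference → 1 extra × P = 207 kJ/mol.
Net CFSE = -611 + 207 = -404 kJ/mol.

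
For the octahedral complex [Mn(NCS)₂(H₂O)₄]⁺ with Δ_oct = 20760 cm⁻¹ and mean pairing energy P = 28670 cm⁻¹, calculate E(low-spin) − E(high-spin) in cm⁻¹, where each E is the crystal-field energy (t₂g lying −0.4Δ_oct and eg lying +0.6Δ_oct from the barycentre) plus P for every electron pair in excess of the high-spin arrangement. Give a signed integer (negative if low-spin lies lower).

Ligand charges: 2×(-1) from NCS⁻ and 4×(+0) from H₂O sum to -2; with overall charge +1, Mn is +3.
Group 7 minus oxidation state +3 gives a d⁴ configuration for Mn³⁺.
High-spin: t₂g³ eg¹, CFSE = -0.6Δ_oct = -12456 cm⁻¹.
For low-spin the configuration is t₂g⁴ eg⁰: orbital energy -1.6 × 20760 = -33216 cm⁻¹, and 1 additional pair relative to high-spin adds 28670 cm⁻¹, giving -4546 cm⁻¹.
E(LS) − E(HS) = -4546 − (-12456) = 7910 cm⁻¹.

7910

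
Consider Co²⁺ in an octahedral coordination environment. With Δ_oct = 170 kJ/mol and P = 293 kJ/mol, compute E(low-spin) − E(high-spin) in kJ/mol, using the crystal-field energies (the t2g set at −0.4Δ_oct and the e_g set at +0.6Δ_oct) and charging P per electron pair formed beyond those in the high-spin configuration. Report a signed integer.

123

Group 9 minus oxidation state +2 gives a d⁷ configuration for Co²⁺.
High-spin d⁷ fills as t2g^5 e_g^2 with CFSE 5(−0.4) + 2(+0.6) = -0.8Δ_oct = -136 kJ/mol.
Low-spin t2g^6 e_g^1 gives -1.8Δ_oct = -306 kJ/mol, but forming 1 extra pair costs 1P = 293 kJ/mol, so E(LS) = -306 + 293 = -13 kJ/mol.
Thus E(LS) − E(HS) = 123 kJ/mol.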